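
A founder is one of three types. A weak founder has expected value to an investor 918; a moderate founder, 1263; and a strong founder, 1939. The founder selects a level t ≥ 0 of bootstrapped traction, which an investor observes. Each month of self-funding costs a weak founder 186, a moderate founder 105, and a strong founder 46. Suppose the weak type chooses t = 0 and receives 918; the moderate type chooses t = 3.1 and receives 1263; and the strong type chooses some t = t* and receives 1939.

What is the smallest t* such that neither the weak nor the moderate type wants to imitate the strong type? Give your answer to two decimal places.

9.54

Weak type (on-path payoff 918) won't mimic when 918 ≥ 1939 − 186·t*, i.e. t* ≥ 5.49.
Moderate type (on-path payoff 1263 − 105×3.1 = 937.5) won't mimic when 937.5 ≥ 1939 − 105·t*, i.e. t* ≥ 9.54.
Both must hold, so t* = max(5.49, 9.54) = 9.54. The moderate type's constraint binds.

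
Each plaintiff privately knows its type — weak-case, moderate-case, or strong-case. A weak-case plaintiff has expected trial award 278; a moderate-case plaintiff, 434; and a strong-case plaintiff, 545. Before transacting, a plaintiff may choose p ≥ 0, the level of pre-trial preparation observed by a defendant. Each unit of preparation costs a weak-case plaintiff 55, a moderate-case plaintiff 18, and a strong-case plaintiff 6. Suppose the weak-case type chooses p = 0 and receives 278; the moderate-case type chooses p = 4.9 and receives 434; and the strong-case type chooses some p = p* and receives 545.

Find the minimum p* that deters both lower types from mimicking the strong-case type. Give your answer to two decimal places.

11.07

Weak-case type (on-path payoff 278) won't mimic when 278 ≥ 545 − 55·p*, i.e. p* ≥ 4.85.
Moderate-case type (on-path payoff 434 − 18×4.9 = 345.8) won't mimic when 345.8 ≥ 545 − 18·p*, i.e. p* ≥ 11.07.
Both must hold, so p* = max(4.85, 11.07) = 11.07. The moderate-case type's constraint binds.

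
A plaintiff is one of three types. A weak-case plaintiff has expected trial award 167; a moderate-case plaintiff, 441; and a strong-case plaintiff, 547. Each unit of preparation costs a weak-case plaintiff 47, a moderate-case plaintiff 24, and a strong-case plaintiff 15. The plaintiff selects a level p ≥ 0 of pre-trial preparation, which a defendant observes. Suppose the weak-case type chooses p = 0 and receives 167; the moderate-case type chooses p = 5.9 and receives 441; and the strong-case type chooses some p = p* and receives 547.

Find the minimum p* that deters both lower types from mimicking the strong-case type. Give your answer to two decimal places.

10.32

Moderate-case type (on-path payoff 441 − 24×5.9 = 299.4) won't mimic when 299.4 ≥ 547 − 24·p*, i.e. p* ≥ 10.32.
Weak-case type (on-path payoff 167) won't mimic when 167 ≥ 547 − 47·p*, i.e. p* ≥ 8.09.
Both must hold, so p* = max(8.09, 10.32) = 10.32. The moderate-case type's constraint binds.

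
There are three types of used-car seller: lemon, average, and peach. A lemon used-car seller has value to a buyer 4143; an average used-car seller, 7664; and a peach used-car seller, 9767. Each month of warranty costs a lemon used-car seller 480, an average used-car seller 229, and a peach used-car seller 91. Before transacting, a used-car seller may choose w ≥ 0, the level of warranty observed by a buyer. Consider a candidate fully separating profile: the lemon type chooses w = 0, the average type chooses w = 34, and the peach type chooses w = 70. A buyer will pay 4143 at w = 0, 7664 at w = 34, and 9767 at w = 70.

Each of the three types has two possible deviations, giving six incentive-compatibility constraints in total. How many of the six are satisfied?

3

Lemon (own payoff 4143): to w=34 gives 7664 − 480×34 = -8656 → no gain ✓; to w=70 gives 9767 − 480×70 = -23833 → no gain ✓.
Average (own payoff 7664 − 229×34 = -122): to w=0 gives 4143 → profitable ✗; to w=70 gives 9767 − 229×70 = -6263 → no gain ✓.
Peach (own payoff 9767 − 91×70 = 3397): to w=0 gives 4143 → profitable ✗; to w=34 gives 7664 − 91×34 = 4570 → profitable ✗.
3 of the 6 constraints hold; not an equilibrium.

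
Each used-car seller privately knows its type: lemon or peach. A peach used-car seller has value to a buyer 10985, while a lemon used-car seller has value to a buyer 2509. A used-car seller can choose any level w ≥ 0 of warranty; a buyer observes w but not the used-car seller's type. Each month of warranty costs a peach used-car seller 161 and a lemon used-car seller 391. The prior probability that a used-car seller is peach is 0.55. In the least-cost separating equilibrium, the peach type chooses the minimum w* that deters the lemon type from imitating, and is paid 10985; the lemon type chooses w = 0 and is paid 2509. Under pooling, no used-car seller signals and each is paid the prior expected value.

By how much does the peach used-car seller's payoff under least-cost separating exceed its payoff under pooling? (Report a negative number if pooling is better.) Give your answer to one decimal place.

324.1

Least-cost separating signal: w* solves 2509 = 10985 − 391·w*, so w* = (10985 − 2509)/391 ≈ 21.6777.
Peach type's separating payoff: 10985 − 161 × w* = 10985 − 161 × (10985 − 2509)/391 = 10985 − 1364636/391 ≈ 7494.882.
Pooling payoff: 0.55 × 10985 + 0.45 × 2509 = 7170.8.
Difference: 7494.882 − 7170.8 = 324.082, i.e. 324.1 to one decimal place.
The peach type prefers to separate.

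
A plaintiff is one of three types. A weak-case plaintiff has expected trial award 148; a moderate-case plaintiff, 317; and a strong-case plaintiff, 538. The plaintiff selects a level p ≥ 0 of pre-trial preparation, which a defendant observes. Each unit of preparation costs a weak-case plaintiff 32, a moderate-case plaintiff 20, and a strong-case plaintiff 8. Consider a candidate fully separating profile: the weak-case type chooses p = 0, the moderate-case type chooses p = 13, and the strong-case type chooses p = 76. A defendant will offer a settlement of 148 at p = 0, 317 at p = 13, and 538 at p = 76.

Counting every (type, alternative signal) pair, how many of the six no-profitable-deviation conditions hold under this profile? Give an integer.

3

Weak-case (own payoff 148): to p=13 gives 317 − 32×13 = -99 → no gain ✓; to p=76 gives 538 − 32×76 = -1894 → no gain ✓.
Strong-case (own payoff 538 − 8×76 = -70): to p=0 gives 148 → profitable ✗; to p=13 gives 317 − 8×13 = 213 → profitable ✗.
Moderate-case (own payoff 317 − 20×13 = 57): to p=0 gives 148 → profitable ✗; to p=76 gives 538 − 20×76 = -982 → no gain ✓.
3 of the 6 constraints hold; not an equilibrium.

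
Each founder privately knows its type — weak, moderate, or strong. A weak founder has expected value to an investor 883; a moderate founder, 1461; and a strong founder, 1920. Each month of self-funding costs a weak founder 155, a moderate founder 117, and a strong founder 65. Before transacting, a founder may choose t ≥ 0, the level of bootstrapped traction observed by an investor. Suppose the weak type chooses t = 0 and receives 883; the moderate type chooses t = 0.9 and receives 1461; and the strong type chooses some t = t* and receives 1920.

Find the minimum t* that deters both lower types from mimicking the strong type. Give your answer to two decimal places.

Weak type (on-path payoff 883) won't mimic when 883 ≥ 1920 − 155·t*, i.e. t* ≥ 6.69.
Moderate type (on-path payoff 1461 − 117×0.9 = 1355.7) won't mimic when 1355.7 ≥ 1920 − 117·t*, i.e. t* ≥ 4.82.
Both must hold, so t* = max(6.69, 4.82) = 6.69. The weak type's constraint binds.

6.69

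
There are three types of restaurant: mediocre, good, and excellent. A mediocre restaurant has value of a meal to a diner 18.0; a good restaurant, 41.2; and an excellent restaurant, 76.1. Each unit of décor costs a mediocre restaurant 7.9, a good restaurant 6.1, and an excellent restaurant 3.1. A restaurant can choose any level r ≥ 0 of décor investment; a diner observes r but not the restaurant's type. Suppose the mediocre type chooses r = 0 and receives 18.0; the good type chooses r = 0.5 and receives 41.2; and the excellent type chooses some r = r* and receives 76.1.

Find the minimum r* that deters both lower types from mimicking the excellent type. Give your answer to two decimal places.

7.35

Good type (on-path payoff 41.2 − 6.1×0.5 = 38.15) won't mimic when 38.15 ≥ 76.1 − 6.1·r*, i.e. r* ≥ 6.22.
Mediocre type (on-path payoff 18.0) won't mimic when 18.0 ≥ 76.1 − 7.9·r*, i.e. r* ≥ 7.35.
Both must hold, so r* = max(7.35, 6.22) = 7.35. The mediocre type's constraint binds.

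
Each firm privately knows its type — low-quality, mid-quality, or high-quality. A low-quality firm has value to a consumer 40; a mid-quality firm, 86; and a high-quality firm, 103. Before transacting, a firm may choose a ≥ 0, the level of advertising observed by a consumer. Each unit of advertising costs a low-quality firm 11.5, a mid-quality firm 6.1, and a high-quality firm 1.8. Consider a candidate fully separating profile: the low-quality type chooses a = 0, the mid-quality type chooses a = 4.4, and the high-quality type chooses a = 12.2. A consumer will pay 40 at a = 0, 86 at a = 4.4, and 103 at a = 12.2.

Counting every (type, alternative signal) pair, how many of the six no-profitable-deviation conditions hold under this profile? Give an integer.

High-quality (own payoff 103 − 1.8×12.2 = 81.04): to a=0 gives 40 → no gain ✓; to a=4.4 gives 86 − 1.8×4.4 = 78.08 → no gain ✓.
Low-quality (own payoff 40): to a=4.4 gives 86 − 11.5×4.4 = 35.4 → no gain ✓; to a=12.2 gives 103 − 11.5×12.2 = -37.3 → no gain ✓.
Mid-quality (own payoff 86 − 6.1×4.4 = 59.16): to a=0 gives 40 → no gain ✓; to a=12.2 gives 103 − 6.1×12.2 = 28.58 → no gain ✓.
6 of the 6 constraints hold; this profile is a separating equilibrium.

6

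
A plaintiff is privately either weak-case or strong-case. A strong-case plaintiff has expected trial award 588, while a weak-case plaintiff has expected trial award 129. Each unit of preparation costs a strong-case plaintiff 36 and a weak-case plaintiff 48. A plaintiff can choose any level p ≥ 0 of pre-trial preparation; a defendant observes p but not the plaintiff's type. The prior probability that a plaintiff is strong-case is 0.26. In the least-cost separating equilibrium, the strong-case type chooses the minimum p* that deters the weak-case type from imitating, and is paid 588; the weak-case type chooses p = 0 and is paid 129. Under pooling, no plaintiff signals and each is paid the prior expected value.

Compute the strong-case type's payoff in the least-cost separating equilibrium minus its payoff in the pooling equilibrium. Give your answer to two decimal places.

Least-cost separating signal: p* solves 129 = 588 − 48·p*, so p* = (588 − 129)/48 = 9.5625.
Strong-case type's separating payoff: 588 − 36 × p* = 588 − 36 × (588 − 129)/48 = 588 − 16524/48 = 243.75.
Pooling payoff: 0.26 × 588 + 0.74 × 129 = 248.34.
Difference: 243.75 − 248.34 = -4.59.
The strong-case type would prefer the pooling outcome.

-4.59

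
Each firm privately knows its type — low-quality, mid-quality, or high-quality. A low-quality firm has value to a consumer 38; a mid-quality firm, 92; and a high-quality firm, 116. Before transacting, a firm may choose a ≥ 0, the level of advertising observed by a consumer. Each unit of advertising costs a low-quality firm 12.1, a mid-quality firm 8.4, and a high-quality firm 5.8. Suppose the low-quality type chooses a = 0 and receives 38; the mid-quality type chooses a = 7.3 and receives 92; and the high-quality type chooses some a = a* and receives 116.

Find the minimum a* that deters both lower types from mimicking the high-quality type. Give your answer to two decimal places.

10.16

Mid-quality type (on-path payoff 92 − 8.4×7.3 = 30.68) won't mimic when 30.68 ≥ 116 − 8.4·a*, i.e. a* ≥ 10.16.
Low-quality type (on-path payoff 38) won't mimic when 38 ≥ 116 − 12.1·a*, i.e. a* ≥ 6.45.
Both must hold, so a* = max(6.45, 10.16) = 10.16. The mid-quality type's constraint binds.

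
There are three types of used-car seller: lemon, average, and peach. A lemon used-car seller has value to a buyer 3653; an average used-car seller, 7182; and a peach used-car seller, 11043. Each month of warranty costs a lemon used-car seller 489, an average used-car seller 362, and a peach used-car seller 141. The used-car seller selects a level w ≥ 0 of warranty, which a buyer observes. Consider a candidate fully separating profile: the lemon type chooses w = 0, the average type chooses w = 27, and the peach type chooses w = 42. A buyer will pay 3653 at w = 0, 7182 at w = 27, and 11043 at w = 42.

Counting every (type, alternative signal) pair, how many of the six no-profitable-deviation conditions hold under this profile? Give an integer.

Average (own payoff 7182 − 362×27 = -2592): to w=0 gives 3653 → profitable ✗; to w=42 gives 11043 − 362×42 = -4161 → no gain ✓.
Lemon (own payoff 3653): to w=27 gives 7182 − 489×27 = -6021 → no gain ✓; to w=42 gives 11043 − 489×42 = -9495 → no gain ✓.
Peach (own payoff 11043 − 141×42 = 5121): to w=0 gives 3653 → no gain ✓; to w=27 gives 7182 − 141×27 = 3375 → no gain ✓.
5 of the 6 constraints hold; not an equilibrium.

5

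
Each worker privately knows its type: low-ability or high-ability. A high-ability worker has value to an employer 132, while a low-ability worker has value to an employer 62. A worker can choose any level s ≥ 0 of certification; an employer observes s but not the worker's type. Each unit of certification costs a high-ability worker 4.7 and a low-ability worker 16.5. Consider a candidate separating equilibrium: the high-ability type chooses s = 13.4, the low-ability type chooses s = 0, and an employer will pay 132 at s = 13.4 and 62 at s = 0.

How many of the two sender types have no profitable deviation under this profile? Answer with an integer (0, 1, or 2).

High-ability type: signal → 132 − 4.7 × 13.4 = 69.02; deviate to 0 → 62. IC holds (69.02 ≥ 62).
Low-ability type: stay at 0 → 62; mimic → 132 − 16.5 × 13.4 = -89.1. IC holds (62 ≥ -89.1).
2 of 2 constraints hold, so this is a separating equilibrium.

2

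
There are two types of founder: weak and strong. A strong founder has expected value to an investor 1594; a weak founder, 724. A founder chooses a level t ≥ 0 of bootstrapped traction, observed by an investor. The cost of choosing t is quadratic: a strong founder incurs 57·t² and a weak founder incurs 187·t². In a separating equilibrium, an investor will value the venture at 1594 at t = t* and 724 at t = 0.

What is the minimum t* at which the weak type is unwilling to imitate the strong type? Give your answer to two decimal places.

2.16

The weak type at t = 0 receives 724; imitating at t* yields 1594 − 187·t*².
Indifference: 724 = 1594 − 187·t*², so t*² = (1594 − 724) / 187 ≈ 4.6524.
t* = √4.6524 ≈ 2.16.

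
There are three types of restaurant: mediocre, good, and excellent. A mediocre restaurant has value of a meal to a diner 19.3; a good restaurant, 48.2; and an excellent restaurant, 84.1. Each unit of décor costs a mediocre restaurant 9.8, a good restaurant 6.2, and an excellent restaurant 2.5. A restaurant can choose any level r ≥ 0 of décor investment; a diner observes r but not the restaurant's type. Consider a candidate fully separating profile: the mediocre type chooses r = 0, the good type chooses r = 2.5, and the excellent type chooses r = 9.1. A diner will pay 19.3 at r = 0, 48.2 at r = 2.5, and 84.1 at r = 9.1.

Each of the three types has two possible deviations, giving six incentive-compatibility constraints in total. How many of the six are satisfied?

Mediocre (own payoff 19.3): to r=2.5 gives 48.2 − 9.8×2.5 = 23.7 → profitable ✗; to r=9.1 gives 84.1 − 9.8×9.1 = -5.08 → no gain ✓.
Excellent (own payoff 84.1 − 2.5×9.1 = 61.35): to r=0 gives 19.3 → no gain ✓; to r=2.5 gives 48.2 − 2.5×2.5 = 41.95 → no gain ✓.
Good (own payoff 48.2 − 6.2×2.5 = 32.7): to r=0 gives 19.3 → no gain ✓; to r=9.1 gives 84.1 − 6.2×9.1 = 27.68 → no gain ✓.
5 of the 6 constraints hold; not an equilibrium.

5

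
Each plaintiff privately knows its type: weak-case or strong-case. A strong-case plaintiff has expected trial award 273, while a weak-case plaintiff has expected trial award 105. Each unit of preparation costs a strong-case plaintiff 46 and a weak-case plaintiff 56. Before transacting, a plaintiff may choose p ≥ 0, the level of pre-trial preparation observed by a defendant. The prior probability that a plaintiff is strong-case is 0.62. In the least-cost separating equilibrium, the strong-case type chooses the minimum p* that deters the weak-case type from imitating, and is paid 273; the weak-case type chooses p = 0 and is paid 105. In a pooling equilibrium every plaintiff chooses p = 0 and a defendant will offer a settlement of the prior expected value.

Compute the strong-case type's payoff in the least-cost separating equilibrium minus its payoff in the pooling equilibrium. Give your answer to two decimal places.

Least-cost separating signal: p* solves 105 = 273 − 56·p*, so p* = (273 − 105)/56 = 3.
Strong-case type's separating payoff: 273 − 46 × p* = 273 − 46 × (273 − 105)/56 = 273 − 7728/56 = 135.
Pooling payoff: 0.62 × 273 + 0.38 × 105 = 209.16.
Difference: 135 − 209.16 = -74.16.
The strong-case type would prefer the pooling outcome.

-74.16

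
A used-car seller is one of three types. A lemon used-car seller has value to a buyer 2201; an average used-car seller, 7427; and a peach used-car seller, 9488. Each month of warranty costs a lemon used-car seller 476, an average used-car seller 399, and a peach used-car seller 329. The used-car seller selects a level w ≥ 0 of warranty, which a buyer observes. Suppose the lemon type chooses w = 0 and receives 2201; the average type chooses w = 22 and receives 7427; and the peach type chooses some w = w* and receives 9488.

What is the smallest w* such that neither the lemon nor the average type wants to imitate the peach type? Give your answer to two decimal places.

27.17

Lemon type (on-path payoff 2201) won't mimic when 2201 ≥ 9488 − 476·w*, i.e. w* ≥ 15.31.
Average type (on-path payoff 7427 − 399×22 = -1351) won't mimic when -1351 ≥ 9488 − 399·w*, i.e. w* ≥ 27.17.
Both must hold, so w* = max(15.31, 27.17) = 27.17. The average type's constraint binds.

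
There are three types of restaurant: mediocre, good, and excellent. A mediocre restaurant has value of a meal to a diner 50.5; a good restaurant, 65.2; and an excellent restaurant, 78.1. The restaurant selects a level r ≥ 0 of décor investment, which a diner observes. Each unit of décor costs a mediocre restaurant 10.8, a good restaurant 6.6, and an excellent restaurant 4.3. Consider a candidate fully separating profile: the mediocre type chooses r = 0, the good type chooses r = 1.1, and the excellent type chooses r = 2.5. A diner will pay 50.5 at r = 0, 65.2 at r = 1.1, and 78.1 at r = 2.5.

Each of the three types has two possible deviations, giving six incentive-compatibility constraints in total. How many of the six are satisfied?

3

Good (own payoff 65.2 − 6.6×1.1 = 57.94): to r=0 gives 50.5 → no gain ✓; to r=2.5 gives 78.1 − 6.6×2.5 = 61.6 → profitable ✗.
Excellent (own payoff 78.1 − 4.3×2.5 = 67.35): to r=0 gives 50.5 → no gain ✓; to r=1.1 gives 65.2 − 4.3×1.1 = 60.47 → no gain ✓.
Mediocre (own payoff 50.5): to r=1.1 gives 65.2 − 10.8×1.1 = 53.32 → profitable ✗; to r=2.5 gives 78.1 − 10.8×2.5 = 51.1 → profitable ✗.
3 of the 6 constraints hold; not an equilibrium.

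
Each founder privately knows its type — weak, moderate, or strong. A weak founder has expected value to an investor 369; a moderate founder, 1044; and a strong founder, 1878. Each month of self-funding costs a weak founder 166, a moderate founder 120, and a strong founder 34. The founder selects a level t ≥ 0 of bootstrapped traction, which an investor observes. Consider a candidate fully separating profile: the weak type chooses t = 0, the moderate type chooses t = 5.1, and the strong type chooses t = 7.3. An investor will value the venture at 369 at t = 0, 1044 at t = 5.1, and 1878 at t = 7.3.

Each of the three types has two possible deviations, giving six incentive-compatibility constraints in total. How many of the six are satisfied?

Strong (own payoff 1878 − 34×7.3 = 1629.8): to t=0 gives 369 → no gain ✓; to t=5.1 gives 1044 − 34×5.1 = 870.6 → no gain ✓.
Weak (own payoff 369): to t=5.1 gives 1044 − 166×5.1 = 197.4 → no gain ✓; to t=7.3 gives 1878 − 166×7.3 = 666.2 → profitable ✗.
Moderate (own payoff 1044 − 120×5.1 = 432): to t=0 gives 369 → no gain ✓; to t=7.3 gives 1878 − 120×7.3 = 1002 → profitable ✗.
4 of the 6 constraints hold; not an equilibrium.

4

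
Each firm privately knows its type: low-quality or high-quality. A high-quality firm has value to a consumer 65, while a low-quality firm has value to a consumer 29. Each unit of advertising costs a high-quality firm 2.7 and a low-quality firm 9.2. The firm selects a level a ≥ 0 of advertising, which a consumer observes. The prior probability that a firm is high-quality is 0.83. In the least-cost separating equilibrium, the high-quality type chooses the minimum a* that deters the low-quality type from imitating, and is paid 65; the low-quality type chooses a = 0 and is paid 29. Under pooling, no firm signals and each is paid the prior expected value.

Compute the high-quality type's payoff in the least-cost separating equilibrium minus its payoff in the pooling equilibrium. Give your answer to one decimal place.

-4.4

Least-cost separating signal: a* solves 29 = 65 − 9.2·a*, so a* = (65 − 29)/9.2 ≈ 3.9130.
High-quality type's separating payoff: 65 − 2.7 × a* = 65 − 2.7 × (65 − 29)/9.2 = 65 − 97.2/9.2 ≈ 54.435.
Pooling payoff: 0.83 × 65 + 0.17 × 29 = 58.88.
Difference: 54.435 − 58.88 = -4.445, i.e. -4.4 to one decimal place.
The high-quality type would prefer the pooling outcome.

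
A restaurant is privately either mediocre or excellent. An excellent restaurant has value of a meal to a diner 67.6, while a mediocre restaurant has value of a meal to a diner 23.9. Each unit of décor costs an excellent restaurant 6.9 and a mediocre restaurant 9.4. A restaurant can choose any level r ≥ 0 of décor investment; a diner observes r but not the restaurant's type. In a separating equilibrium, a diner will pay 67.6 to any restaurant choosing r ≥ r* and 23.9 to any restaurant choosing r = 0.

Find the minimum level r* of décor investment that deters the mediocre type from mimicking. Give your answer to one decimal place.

4.6

A mediocre restaurant choosing r = 0 receives 23.9.
Imitating at r* instead would pay 67.6 at cost 9.4·r*, netting 67.6 − 9.4·r*.
Indifference: 23.9 = 67.6 − 9.4·r*, so r* = (67.6 − 23.9) / 9.4 ≈ 4.6.
At r* the mediocre type's incentive constraint just binds; the excellent type strictly prefers r* since its per-unit cost is lower.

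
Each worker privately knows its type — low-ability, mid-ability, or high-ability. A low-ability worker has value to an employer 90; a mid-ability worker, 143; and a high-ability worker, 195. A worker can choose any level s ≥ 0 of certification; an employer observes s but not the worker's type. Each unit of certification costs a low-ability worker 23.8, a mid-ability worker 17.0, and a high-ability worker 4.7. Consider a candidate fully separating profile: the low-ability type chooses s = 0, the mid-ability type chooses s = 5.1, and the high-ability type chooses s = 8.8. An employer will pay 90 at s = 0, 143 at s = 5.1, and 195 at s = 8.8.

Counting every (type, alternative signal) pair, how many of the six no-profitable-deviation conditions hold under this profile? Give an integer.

Low-ability (own payoff 90): to s=5.1 gives 143 − 23.8×5.1 = 21.62 → no gain ✓; to s=8.8 gives 195 − 23.8×8.8 = -14.44 → no gain ✓.
High-ability (own payoff 195 − 4.7×8.8 = 153.64): to s=0 gives 90 → no gain ✓; to s=5.1 gives 143 − 4.7×5.1 = 119.03 → no gain ✓.
Mid-ability (own payoff 143 − 17.0×5.1 = 56.3): to s=0 gives 90 → profitable ✗; to s=8.8 gives 195 − 17.0×8.8 = 45.4 → no gain ✓.
5 of the 6 constraints hold; not an equilibrium.

5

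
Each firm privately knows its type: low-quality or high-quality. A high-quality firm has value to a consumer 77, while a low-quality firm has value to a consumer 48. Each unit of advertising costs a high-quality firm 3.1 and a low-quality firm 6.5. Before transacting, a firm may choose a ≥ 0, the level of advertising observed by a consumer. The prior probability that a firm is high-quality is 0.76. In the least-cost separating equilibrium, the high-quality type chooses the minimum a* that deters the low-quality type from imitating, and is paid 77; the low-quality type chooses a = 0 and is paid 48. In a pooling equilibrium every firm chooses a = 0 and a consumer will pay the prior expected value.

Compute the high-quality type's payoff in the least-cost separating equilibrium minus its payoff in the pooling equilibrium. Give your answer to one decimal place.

Least-cost separating signal: a* solves 48 = 77 − 6.5·a*, so a* = (77 − 48)/6.5 ≈ 4.4615.
High-quality type's separating payoff: 77 − 3.1 × a* = 77 − 3.1 × (77 − 48)/6.5 = 77 − 89.9/6.5 ≈ 63.169.
Pooling payoff: 0.76 × 77 + 0.24 × 48 = 70.04.
Difference: 63.169 − 70.04 = -6.871, i.e. -6.9 to one decimal place.
The high-quality type would prefer the pooling outcome.

-6.9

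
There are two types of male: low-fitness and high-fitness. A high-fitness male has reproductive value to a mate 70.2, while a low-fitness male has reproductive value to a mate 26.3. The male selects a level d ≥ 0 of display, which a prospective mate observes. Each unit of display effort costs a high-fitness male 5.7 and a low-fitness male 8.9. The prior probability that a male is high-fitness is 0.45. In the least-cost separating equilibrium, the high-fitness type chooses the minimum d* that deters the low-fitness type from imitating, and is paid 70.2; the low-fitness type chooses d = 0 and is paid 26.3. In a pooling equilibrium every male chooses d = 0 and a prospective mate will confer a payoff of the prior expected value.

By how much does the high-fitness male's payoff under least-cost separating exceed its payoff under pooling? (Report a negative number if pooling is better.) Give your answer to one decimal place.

-4.0

Least-cost separating signal: d* solves 26.3 = 70.2 − 8.9·d*, so d* = (70.2 − 26.3)/8.9 ≈ 4.9326.
High-fitness type's separating payoff: 70.2 − 5.7 × d* = 70.2 − 5.7 × (70.2 − 26.3)/8.9 = 70.2 − 250.23/8.9 ≈ 42.084.
Pooling payoff: 0.45 × 70.2 + 0.55 × 26.3 = 46.055.
Difference: 42.084 − 46.055 = -3.971, i.e. -4.0 to one decimal place.
The high-fitness type would prefer the pooling outcome.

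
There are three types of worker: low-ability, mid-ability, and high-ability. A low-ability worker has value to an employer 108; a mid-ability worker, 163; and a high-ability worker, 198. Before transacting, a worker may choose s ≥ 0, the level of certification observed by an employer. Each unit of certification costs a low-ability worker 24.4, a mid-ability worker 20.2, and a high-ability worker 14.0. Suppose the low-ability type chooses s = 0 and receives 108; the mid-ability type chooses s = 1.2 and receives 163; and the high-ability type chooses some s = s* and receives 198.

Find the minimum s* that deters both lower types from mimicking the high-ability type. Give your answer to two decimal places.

3.69

Mid-ability type (on-path payoff 163 − 20.2×1.2 = 138.76) won't mimic when 138.76 ≥ 198 − 20.2·s*, i.e. s* ≥ 2.93.
Low-ability type (on-path payoff 108) won't mimic when 108 ≥ 198 − 24.4·s*, i.e. s* ≥ 3.69.
Both must hold, so s* = max(3.69, 2.93) = 3.69. The low-ability type's constraint binds.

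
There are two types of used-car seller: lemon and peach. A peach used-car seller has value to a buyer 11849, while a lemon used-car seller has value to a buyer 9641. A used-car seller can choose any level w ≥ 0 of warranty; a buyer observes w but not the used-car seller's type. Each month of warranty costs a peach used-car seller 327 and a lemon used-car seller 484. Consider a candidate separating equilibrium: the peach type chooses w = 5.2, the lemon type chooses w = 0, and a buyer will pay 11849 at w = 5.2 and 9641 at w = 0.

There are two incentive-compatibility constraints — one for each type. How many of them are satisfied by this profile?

2

Lemon type: stay at 0 → 9641; mimic → 11849 − 484 × 5.2 = 9332.2. IC holds (9641 ≥ 9332.2).
Peach type: signal → 11849 − 327 × 5.2 = 10148.6; deviate to 0 → 9641. IC holds (10148.6 ≥ 9641).
2 of 2 constraints hold, so this is a separating equilibrium.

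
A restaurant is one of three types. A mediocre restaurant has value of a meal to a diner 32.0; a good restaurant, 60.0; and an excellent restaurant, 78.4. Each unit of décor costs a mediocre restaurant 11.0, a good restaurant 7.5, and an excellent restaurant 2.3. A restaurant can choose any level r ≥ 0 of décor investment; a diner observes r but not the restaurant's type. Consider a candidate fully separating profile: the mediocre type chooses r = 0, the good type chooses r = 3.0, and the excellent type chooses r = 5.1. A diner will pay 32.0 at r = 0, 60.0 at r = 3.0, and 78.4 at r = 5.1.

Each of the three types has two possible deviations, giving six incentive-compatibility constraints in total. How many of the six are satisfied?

Mediocre (own payoff 32.0): to r=3.0 gives 60.0 − 11.0×3.0 = 27 → no gain ✓; to r=5.1 gives 78.4 − 11.0×5.1 = 22.3 → no gain ✓.
Good (own payoff 60.0 − 7.5×3.0 = 37.5): to r=0 gives 32.0 → no gain ✓; to r=5.1 gives 78.4 − 7.5×5.1 = 40.15 → profitable ✗.
Excellent (own payoff 78.4 − 2.3×5.1 = 66.67): to r=0 gives 32.0 → no gain ✓; to r=3.0 gives 60.0 − 2.3×3.0 = 53.1 → no gain ✓.
5 of the 6 constraints hold; not an equilibrium.

5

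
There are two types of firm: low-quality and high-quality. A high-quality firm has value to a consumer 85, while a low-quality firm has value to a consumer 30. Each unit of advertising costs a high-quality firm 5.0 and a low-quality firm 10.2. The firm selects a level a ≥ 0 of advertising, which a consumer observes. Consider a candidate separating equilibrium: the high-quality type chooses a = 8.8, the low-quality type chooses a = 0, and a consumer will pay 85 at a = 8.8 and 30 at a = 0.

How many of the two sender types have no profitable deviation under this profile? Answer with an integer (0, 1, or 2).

2

Low-quality type: stay at 0 → 30; mimic → 85 − 10.2 × 8.8 = -4.76. IC holds (30 ≥ -4.76).
High-quality type: signal → 85 − 5.0 × 8.8 = 41; deviate to 0 → 30. IC holds (41 ≥ 30).
2 of 2 constraints hold, so this is a separating equilibrium.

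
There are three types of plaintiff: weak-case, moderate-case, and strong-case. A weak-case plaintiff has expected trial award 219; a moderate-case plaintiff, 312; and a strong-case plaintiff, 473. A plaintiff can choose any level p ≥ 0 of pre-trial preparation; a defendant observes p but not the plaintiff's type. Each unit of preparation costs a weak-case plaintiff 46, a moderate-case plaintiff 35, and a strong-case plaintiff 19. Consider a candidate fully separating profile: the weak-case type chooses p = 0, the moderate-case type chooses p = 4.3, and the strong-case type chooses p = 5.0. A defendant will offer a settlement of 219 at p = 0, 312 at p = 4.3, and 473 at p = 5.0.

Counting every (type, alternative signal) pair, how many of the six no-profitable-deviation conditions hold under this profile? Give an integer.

Weak-case (own payoff 219): to p=4.3 gives 312 − 46×4.3 = 114.2 → no gain ✓; to p=5.0 gives 473 − 46×5.0 = 243 → profitable ✗.
Strong-case (own payoff 473 − 19×5.0 = 378): to p=0 gives 219 → no gain ✓; to p=4.3 gives 312 − 19×4.3 = 230.3 → no gain ✓.
Moderate-case (own payoff 312 − 35×4.3 = 161.5): to p=0 gives 219 → profitable ✗; to p=5.0 gives 473 − 35×5.0 = 298 → profitable ✗.
3 of the 6 constraints hold; not an equilibrium.

3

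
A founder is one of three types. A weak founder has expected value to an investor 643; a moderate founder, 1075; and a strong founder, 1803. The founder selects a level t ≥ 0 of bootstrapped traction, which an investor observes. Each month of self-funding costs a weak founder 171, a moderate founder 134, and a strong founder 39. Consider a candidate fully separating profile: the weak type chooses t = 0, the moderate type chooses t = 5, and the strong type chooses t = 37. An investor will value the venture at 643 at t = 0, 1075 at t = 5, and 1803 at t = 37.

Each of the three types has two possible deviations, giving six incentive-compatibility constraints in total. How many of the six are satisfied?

3

Moderate (own payoff 1075 − 134×5 = 405): to t=0 gives 643 → profitable ✗; to t=37 gives 1803 − 134×37 = -3155 → no gain ✓.
Weak (own payoff 643): to t=5 gives 1075 − 171×5 = 220 → no gain ✓; to t=37 gives 1803 − 171×37 = -4524 → no gain ✓.
Strong (own payoff 1803 − 39×37 = 360): to t=0 gives 643 → profitable ✗; to t=5 gives 1075 − 39×5 = 880 → profitable ✗.
3 of the 6 constraints hold; not an equilibrium.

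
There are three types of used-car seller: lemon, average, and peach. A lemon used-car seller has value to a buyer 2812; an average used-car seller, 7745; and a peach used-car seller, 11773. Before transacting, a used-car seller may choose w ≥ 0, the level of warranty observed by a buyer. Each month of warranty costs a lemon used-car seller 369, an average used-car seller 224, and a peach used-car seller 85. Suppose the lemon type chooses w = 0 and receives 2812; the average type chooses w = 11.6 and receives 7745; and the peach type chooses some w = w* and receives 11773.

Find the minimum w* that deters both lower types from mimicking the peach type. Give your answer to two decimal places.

29.58

Average type (on-path payoff 7745 − 224×11.6 = 5146.6) won't mimic when 5146.6 ≥ 11773 − 224·w*, i.e. w* ≥ 29.58.
Lemon type (on-path payoff 2812) won't mimic when 2812 ≥ 11773 − 369·w*, i.e. w* ≥ 24.28.
Both must hold, so w* = max(24.28, 29.58) = 29.58. The average type's constraint binds.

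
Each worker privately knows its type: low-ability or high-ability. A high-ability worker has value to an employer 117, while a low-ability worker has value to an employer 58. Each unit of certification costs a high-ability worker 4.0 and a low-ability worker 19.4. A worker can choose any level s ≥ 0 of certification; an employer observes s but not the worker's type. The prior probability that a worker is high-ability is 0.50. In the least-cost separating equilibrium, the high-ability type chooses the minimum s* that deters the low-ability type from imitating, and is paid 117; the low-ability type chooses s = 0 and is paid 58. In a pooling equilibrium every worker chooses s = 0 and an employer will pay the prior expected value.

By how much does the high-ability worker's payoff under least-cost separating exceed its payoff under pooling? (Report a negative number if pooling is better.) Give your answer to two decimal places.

17.34

Least-cost separating signal: s* solves 58 = 117 − 19.4·s*, so s* = (117 − 58)/19.4 ≈ 3.0412.
High-ability type's separating payoff: 117 − 4.0 × s* = 117 − 4.0 × (117 − 58)/19.4 = 117 − 236/19.4 ≈ 104.8351.
Pooling payoff: 0.50 × 117 + 0.50 × 58 = 87.5.
Difference: 104.8351 − 87.5 = 17.3351, i.e. 17.34 to two decimal places.
The high-ability type prefers to separate.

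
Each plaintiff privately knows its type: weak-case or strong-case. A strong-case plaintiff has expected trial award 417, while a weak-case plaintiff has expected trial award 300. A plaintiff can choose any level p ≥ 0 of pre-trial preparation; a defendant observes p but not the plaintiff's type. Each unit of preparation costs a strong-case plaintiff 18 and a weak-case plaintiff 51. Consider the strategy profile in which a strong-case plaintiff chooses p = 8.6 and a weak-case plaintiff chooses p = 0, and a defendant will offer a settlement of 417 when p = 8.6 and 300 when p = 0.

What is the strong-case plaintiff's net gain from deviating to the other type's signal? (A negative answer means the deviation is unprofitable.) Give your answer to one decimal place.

37.8

Playing p = 8.6 the strong-case plaintiff receives 417 − 18 × 8.6 = 262.2.
Deviating to p = 0 yields 300 instead.
Gain from deviating: 300 − 262.2 = 37.8.
The gain is positive, so the strong-case type's incentive-compatibility constraint is violated — this profile is not a separating equilibrium.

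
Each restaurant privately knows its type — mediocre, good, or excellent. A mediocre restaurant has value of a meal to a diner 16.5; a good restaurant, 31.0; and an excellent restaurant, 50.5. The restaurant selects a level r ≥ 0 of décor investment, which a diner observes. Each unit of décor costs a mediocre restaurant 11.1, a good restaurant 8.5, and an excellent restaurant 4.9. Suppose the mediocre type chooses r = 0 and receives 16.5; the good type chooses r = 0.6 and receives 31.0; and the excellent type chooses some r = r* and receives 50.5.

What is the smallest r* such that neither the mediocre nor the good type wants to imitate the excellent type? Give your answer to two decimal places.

3.06

Mediocre type (on-path payoff 16.5) won't mimic when 16.5 ≥ 50.5 − 11.1·r*, i.e. r* ≥ 3.06.
Good type (on-path payoff 31.0 − 8.5×0.6 = 25.9) won't mimic when 25.9 ≥ 50.5 − 8.5·r*, i.e. r* ≥ 2.89.
Both must hold, so r* = max(3.06, 2.89) = 3.06. The mediocre type's constraint binds.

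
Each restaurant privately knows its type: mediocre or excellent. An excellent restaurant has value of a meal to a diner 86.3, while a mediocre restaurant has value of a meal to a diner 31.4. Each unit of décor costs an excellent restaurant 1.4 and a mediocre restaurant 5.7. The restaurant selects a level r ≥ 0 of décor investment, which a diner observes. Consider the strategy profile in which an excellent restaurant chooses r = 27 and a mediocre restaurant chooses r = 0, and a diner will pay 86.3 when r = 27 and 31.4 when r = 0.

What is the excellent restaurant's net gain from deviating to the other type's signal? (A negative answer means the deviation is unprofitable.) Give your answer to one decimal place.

Playing r = 27 the excellent restaurant receives 86.3 − 1.4 × 27 = 48.5.
Deviating to r = 0 yields 31.4 instead.
Gain from deviating: 31.4 − 48.5 = -17.1.
The gain is negative, so the excellent type's incentive-compatibility constraint is satisfied.

-17.1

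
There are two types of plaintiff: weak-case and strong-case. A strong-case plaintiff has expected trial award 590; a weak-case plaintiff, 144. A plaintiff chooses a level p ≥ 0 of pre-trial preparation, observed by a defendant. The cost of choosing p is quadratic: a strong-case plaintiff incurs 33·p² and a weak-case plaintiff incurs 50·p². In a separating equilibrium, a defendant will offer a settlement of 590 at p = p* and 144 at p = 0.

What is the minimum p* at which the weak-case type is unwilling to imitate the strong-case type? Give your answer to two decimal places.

2.99

The weak-case type at p = 0 receives 144; imitating at p* yields 590 − 50·p*².
Indifference: 144 = 590 − 50·p*², so p*² = (590 − 144) / 50 = 8.92.
p* = √8.92 ≈ 2.99.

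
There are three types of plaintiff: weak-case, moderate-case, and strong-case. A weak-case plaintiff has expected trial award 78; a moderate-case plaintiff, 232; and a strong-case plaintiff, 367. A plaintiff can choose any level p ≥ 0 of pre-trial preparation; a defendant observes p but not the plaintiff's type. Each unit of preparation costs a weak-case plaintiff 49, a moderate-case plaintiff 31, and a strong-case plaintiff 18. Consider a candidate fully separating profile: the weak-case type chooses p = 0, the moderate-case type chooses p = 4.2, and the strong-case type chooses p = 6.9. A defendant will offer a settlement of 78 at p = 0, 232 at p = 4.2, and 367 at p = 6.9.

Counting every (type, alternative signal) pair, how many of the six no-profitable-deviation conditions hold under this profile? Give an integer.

Strong-case (own payoff 367 − 18×6.9 = 242.8): to p=0 gives 78 → no gain ✓; to p=4.2 gives 232 − 18×4.2 = 156.4 → no gain ✓.
Weak-case (own payoff 78): to p=4.2 gives 232 − 49×4.2 = 26.2 → no gain ✓; to p=6.9 gives 367 − 49×6.9 = 28.9 → no gain ✓.
Moderate-case (own payoff 232 − 31×4.2 = 101.8): to p=0 gives 78 → no gain ✓; to p=6.9 gives 367 − 31×6.9 = 153.1 → profitable ✗.
5 of the 6 constraints hold; not an equilibrium.

5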